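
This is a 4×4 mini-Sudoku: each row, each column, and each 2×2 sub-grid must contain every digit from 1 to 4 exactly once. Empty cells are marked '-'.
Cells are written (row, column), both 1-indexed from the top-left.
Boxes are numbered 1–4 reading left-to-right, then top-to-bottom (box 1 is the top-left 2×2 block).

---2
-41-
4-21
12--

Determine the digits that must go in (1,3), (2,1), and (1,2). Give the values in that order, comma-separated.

For (1,3):
  Consider where 4 can go in row 1.
  (1,1) is out (column 1 already has a 4).
  (1,2) is out (column 2 already has a 4).
  So the only cell in row 1 that can hold 4 is (1,3).
  So (1,3) = 4.
For (2,1):
  Consider where 2 can go in box 1.
  (1,1) is out (row 1 already has a 2).
  (1,2) is out (row 1 already has a 2).
  So the only cell in box 1 that can hold 2 is (2,1).
  So (2,1) = 2.
For (1,2):
  Consider where 1 can go in column 2.
  (3,2) is out (row 3 already has a 1).
  So the only cell in column 2 that can hold 1 is (1,2).
  So (1,2) = 1.

4,2,1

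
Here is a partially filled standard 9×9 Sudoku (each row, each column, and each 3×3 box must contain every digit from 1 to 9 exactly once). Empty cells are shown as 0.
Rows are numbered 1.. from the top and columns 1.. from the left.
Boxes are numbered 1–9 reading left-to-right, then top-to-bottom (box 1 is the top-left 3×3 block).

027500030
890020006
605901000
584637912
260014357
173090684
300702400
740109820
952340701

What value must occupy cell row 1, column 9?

9

Cell row 1, column 9 itself could take any of {8, 9} by direct elimination.
Consider where 9 can go in box 3.
row 1, column 7 is out (column 7 already has a 9). row 2, column 7 is out (row 2 already has a 9). row 2, column 8 is out (row 2 already has a 9). row 3, column 7 is out (row 3 already has a 9). The remaining empty cells in box 3 are similarly blocked.
So the only cell in box 3 that can hold 9 is row 1, column 9.
Therefore row 1, column 9 = 9.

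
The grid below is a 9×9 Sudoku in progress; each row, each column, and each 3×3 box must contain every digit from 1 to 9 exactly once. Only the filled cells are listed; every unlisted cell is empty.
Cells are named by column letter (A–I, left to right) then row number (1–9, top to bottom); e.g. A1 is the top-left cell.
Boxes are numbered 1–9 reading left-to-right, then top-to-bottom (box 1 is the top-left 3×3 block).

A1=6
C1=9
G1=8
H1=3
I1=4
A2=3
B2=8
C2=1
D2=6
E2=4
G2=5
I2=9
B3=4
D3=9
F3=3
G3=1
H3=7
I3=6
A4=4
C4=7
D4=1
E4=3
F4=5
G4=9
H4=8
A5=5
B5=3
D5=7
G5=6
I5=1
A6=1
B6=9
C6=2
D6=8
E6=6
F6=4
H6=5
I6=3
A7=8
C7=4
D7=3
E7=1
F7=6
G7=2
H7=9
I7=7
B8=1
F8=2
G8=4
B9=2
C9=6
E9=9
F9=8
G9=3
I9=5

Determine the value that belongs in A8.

Cell A8 itself could take any of {7, 9} by direct elimination.
Consider where 9 can go in box 7.
B7 is out (row 7 already has a 9).
C8 is out (column C already has a 9).
A9 is out (row 9 already has a 9).
So the only cell in box 7 that can hold 9 is A8.
Therefore A8 = 9.

9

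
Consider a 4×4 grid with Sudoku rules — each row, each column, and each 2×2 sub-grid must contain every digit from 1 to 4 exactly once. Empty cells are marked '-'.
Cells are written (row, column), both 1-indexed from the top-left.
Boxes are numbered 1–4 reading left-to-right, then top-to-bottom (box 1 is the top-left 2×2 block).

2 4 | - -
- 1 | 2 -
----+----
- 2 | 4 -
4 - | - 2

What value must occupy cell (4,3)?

1

Cell (4,3) itself could take any of {1, 3} by direct elimination.
Consider where 1 can go in row 4.
(4,2) is out (column 2 already has a 1).
So the only cell in row 4 that can hold 1 is (4,3).
Therefore (4,3) = 1.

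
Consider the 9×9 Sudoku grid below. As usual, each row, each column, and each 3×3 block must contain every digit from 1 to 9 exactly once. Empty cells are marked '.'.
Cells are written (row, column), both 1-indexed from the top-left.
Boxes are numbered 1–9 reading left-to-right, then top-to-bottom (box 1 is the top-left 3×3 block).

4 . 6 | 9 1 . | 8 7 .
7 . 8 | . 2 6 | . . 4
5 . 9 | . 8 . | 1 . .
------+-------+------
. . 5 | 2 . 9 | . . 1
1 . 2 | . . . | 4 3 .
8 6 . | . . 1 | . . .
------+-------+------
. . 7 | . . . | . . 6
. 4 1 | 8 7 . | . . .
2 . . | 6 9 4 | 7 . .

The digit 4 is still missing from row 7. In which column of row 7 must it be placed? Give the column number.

Consider where 4 can go in row 7.
(7,1) is out (column 1 already has a 4). (7,2) is out (column 2 already has a 4). (7,4) is out (box 8 already has a 4). (7,5) is out (box 8 already has a 4). The remaining empty cells in row 7 are similarly blocked.
So the only cell in row 7 that can hold 4 is (7,8).
That is column 8.

8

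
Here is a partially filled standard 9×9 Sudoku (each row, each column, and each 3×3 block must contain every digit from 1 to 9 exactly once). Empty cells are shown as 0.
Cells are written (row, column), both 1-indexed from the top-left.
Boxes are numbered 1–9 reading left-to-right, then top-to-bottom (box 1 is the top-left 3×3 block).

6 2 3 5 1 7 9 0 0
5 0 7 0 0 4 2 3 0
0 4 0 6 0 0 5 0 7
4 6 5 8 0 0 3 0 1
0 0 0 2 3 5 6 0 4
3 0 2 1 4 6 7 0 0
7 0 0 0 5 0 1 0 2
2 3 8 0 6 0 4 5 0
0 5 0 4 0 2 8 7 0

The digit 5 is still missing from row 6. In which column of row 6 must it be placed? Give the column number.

9

Consider where 5 can go in row 6.
(6,2) is out (column 2 already has a 5).
(6,8) is out (column 8 already has a 5).
So the only cell in row 6 that can hold 5 is (6,9).
That is column 9.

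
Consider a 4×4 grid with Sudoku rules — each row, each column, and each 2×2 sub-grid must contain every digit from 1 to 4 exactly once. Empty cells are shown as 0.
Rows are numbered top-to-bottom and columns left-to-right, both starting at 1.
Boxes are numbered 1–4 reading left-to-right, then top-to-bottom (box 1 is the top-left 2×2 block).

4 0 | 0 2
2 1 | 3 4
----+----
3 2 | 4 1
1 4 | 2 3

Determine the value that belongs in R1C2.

Row 1 already contains {2, 4}.
Column 2 already contains {1, 2, 4}.
Its 2×2 block (box 1) already contains {1, 2, 4}.
The only value from 1–4 not eliminated is 3, so R1C2 = 3.

3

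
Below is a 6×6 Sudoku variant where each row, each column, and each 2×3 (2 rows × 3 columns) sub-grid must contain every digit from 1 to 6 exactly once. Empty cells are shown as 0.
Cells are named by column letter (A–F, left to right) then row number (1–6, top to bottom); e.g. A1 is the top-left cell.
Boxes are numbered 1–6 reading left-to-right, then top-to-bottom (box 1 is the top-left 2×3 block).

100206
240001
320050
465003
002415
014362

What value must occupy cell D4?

1

Row 4 already contains {3, 4, 5, 6}.
Column D already contains {2, 3, 4}.
Its 2×3 block (box 4) already contains {3, 5}.
The only value from 1–6 not eliminated is 1, so D4 = 1.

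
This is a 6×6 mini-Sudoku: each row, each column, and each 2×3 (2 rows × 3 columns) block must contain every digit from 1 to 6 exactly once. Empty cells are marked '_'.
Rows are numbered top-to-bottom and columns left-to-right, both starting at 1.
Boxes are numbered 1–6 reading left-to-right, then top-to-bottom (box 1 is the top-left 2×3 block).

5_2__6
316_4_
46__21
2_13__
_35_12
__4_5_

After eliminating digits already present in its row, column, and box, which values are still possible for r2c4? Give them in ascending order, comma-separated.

2,5

Row 2 already contains {1, 3, 4, 6}.
Column 4 already contains {3}.
Its 2×3 block (box 2) already contains {4, 6}.
Removing those from 1–6 leaves {2, 5} as the candidates for r2c4.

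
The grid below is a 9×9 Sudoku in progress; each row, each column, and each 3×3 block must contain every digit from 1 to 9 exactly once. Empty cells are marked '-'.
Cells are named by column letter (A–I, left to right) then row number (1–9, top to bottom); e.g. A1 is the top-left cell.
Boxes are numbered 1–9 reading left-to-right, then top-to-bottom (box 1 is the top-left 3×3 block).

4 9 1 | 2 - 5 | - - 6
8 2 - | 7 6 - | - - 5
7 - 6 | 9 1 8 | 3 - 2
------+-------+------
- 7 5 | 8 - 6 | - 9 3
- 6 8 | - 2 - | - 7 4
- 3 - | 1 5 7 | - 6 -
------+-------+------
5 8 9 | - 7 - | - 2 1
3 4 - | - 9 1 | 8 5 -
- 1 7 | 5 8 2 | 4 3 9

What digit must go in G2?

Cell G2 itself could take any of {1, 9} by direct elimination.
Consider where 9 can go in row 2.
C2 is out (column C already has a 9).
F2 is out (box 2 already has a 9).
H2 is out (column H already has a 9).
So the only cell in row 2 that can hold 9 is G2.
Therefore G2 = 9.

9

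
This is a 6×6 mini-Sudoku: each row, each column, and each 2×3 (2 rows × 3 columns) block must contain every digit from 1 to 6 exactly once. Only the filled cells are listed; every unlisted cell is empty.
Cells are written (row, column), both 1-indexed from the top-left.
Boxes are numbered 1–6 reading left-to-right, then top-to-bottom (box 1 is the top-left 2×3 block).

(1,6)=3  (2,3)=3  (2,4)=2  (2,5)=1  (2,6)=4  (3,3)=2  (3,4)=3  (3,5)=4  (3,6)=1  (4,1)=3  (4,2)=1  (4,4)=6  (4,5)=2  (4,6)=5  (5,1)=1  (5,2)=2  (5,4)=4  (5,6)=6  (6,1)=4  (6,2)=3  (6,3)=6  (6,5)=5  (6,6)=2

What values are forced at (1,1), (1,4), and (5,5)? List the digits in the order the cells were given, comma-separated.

For (1,1):
  Consider where 2 can go in box 1.
  (1,2) is out (column 2 already has a 2).
  (1,3) is out (column 3 already has a 2).
  (2,1) is out (row 2 already has a 2).
  (2,2) is out (row 2 already has a 2).
  So the only cell in box 1 that can hold 2 is (1,1).
  So (1,1) = 2.
For (1,4):
  Row 1 already contains {3}.
  Column 4 already contains {2, 3, 4, 6}.
  Its 2×3 block (box 2) already contains {1, 2, 3, 4}.
  The only value from 1–6 not eliminated is 5, so (1,4) = 5.
For (5,5):
  Row 5 already contains {1, 2, 4, 6}.
  Column 5 already contains {1, 2, 4, 5}.
  Its 2×3 block (box 6) already contains {2, 4, 5, 6}.
  The only value from 1–6 not eliminated is 3, so (5,5) = 3.

2,5,3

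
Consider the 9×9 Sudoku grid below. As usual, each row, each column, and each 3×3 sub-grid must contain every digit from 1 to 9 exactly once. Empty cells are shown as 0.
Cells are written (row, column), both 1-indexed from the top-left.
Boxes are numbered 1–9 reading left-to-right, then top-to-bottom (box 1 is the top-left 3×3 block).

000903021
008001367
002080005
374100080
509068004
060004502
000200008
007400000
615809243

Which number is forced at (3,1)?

Cell (3,1) itself could take any of {1, 4, 7, 9} by direct elimination.
Consider where 1 can go in row 3.
(3,2) is out (column 2 already has a 1).
(3,4) is out (column 4 already has a 1).
(3,6) is out (column 6 already has a 1).
(3,7) is out (box 3 already has a 1).
(3,8) is out (box 3 already has a 1).
So the only cell in row 3 that can hold 1 is (3,1).
Therefore (3,1) = 1.

1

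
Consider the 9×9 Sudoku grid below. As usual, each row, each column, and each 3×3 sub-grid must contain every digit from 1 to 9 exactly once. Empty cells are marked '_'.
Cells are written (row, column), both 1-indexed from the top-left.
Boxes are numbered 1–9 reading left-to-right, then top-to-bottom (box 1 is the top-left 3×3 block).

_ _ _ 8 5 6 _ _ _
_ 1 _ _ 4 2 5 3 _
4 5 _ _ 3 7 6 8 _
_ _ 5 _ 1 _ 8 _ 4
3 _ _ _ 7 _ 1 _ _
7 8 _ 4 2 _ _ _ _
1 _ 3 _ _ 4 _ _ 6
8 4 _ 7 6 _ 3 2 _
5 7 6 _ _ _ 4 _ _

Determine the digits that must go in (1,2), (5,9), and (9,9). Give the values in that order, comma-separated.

For (1,2):
  Consider where 3 can go in row 1.
  (1,1) is out (column 1 already has a 3).
  (1,3) is out (column 3 already has a 3).
  (1,7) is out (column 7 already has a 3).
  (1,8) is out (column 8 already has a 3).
  (1,9) is out (box 3 already has a 3).
  So the only cell in row 1 that can hold 3 is (1,2).
  So (1,2) = 3.
For (5,9):
  Consider where 2 can go in box 6.
  (4,8) is out (column 8 already has a 2).
  (5,8) is out (column 8 already has a 2).
  (6,7) is out (row 6 already has a 2).
  (6,8) is out (row 6 already has a 2).
  (6,9) is out (row 6 already has a 2).
  So the only cell in box 6 that can hold 2 is (5,9).
  So (5,9) = 2.
For (9,9):
  Consider where 8 can go in column 9.
  (1,9) is out (row 1 already has a 8). (2,9) is out (box 3 already has a 8). (3,9) is out (row 3 already has a 8). (5,9) is out (box 6 already has a 8). The remaining empty cells in column 9 are similarly blocked.
  So the only cell in column 9 that can hold 8 is (9,9).
  So (9,9) = 8.

3,2,8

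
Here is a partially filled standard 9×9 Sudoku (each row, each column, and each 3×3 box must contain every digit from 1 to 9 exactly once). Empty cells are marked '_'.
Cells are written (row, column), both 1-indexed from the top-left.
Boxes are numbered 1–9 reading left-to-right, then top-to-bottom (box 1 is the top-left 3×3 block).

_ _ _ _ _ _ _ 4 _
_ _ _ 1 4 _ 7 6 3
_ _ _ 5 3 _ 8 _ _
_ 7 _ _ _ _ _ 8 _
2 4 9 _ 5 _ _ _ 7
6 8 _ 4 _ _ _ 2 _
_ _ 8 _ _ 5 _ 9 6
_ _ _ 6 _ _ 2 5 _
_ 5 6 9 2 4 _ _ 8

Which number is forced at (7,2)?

Cell (7,2) itself could take any of {1, 2, 3} by direct elimination.
Consider where 2 can go in box 7.
(7,1) is out (column 1 already has a 2).
(8,1) is out (row 8 already has a 2).
(8,2) is out (row 8 already has a 2).
(8,3) is out (row 8 already has a 2).
(9,1) is out (row 9 already has a 2).
So the only cell in box 7 that can hold 2 is (7,2).
Therefore (7,2) = 2.

2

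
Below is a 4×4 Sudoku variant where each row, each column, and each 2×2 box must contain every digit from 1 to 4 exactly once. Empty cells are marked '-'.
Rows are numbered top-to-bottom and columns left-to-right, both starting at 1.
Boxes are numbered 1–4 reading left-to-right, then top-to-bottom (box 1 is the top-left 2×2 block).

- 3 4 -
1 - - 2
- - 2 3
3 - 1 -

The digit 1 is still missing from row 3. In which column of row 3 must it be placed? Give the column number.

Consider where 1 can go in row 3.
R3C1 is out (column 1 already has a 1).
So the only cell in row 3 that can hold 1 is R3C2.
That is column 2.

2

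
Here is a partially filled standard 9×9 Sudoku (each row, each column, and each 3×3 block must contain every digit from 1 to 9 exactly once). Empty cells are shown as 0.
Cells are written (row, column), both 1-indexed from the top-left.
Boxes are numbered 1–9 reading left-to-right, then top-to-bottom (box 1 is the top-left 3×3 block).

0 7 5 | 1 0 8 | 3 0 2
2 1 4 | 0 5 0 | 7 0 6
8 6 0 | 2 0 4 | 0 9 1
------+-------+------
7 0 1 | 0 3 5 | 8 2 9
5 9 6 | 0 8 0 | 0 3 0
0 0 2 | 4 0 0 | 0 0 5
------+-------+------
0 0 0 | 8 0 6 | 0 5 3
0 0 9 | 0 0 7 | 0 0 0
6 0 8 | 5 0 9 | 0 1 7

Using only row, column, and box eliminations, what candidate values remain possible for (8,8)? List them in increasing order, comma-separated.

4,6,8

Row 8 already contains {7, 9}.
Column 8 already contains {1, 2, 3, 5, 9}.
Its 3×3 block (box 9) already contains {1, 3, 5, 7}.
Removing those from 1–9 leaves {4, 6, 8} as the candidates for (8,8).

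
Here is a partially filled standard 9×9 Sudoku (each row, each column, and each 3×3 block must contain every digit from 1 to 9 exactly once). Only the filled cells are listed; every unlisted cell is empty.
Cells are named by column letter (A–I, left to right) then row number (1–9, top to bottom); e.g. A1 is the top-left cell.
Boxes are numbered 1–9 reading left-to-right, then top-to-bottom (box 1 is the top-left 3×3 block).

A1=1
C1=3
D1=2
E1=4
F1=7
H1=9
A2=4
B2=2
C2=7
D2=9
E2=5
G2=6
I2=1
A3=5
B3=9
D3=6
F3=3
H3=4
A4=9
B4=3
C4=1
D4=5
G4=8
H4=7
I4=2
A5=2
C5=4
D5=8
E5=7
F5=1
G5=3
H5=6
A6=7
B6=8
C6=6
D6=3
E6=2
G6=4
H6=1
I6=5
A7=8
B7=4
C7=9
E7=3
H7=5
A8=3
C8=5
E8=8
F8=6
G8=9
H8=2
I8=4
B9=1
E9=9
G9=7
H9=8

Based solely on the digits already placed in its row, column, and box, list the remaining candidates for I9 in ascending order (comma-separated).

Row 9 already contains {1, 7, 8, 9}.
Column I already contains {1, 2, 4, 5}.
Its 3×3 block (box 9) already contains {2, 4, 5, 7, 8, 9}.
Removing those from 1–9 leaves {3, 6} as the candidates for I9.

3,6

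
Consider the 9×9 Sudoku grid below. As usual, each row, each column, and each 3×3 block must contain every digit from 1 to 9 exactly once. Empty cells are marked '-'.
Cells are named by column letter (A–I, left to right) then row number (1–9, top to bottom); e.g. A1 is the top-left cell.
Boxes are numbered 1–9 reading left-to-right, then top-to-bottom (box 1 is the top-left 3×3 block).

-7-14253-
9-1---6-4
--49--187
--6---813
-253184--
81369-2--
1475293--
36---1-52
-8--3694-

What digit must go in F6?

4

Cell F6 itself could take any of {4, 5, 7} by direct elimination.
Consider where 4 can go in row 6.
H6 is out (column H already has a 4).
I6 is out (column I already has a 4).
So the only cell in row 6 that can hold 4 is F6.
Therefore F6 = 4.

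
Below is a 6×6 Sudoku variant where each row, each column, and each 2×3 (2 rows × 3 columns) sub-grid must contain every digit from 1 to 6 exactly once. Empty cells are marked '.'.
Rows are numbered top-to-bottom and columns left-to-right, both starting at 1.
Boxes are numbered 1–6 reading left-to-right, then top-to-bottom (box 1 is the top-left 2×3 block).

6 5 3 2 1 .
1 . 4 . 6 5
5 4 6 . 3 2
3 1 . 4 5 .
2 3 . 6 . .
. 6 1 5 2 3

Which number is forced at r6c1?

Row 6 already contains {1, 2, 3, 5, 6}.
Column 1 already contains {1, 2, 3, 5, 6}.
Its 2×3 block (box 5) already contains {1, 2, 3, 6}.
The only value from 1–6 not eliminated is 4, so r6c1 = 4.

4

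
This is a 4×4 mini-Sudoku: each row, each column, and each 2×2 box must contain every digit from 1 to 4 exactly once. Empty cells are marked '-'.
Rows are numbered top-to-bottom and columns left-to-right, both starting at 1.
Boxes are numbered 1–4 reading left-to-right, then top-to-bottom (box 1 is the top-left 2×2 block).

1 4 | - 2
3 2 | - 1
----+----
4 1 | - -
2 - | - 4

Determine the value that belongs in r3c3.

2

Cell r3c3 itself could take any of {2, 3} by direct elimination.
Consider where 2 can go in row 3.
r3c4 is out (column 4 already has a 2).
So the only cell in row 3 that can hold 2 is r3c3.
Therefore r3c3 = 2.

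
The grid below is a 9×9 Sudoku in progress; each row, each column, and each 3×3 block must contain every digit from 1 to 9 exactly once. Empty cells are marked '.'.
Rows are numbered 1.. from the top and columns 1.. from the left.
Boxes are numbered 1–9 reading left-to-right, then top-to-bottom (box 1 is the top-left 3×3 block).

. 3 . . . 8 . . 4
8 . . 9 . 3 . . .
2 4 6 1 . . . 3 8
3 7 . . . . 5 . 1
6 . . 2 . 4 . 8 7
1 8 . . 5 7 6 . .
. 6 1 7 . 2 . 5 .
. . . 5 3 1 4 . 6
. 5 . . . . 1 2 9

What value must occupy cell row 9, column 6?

Row 9 already contains {1, 2, 5, 9}.
Column 6 already contains {1, 2, 3, 4, 7, 8}.
Its 3×3 block (box 8) already contains {1, 2, 3, 5, 7}.
The only value from 1–9 not eliminated is 6, so row 9, column 6 = 6.

6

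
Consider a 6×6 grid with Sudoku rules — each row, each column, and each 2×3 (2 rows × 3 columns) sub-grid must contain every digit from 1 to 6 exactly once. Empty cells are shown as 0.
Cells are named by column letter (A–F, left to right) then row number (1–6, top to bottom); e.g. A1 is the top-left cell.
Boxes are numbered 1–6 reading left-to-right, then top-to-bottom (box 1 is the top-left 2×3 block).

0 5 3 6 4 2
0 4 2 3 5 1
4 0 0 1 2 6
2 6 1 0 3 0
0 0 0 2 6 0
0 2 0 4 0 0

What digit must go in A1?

1

Row 1 already contains {2, 3, 4, 5, 6}.
Column A already contains {2, 4}.
Its 2×3 block (box 1) already contains {2, 3, 4, 5}.
The only value from 1–6 not eliminated is 1, so A1 = 1.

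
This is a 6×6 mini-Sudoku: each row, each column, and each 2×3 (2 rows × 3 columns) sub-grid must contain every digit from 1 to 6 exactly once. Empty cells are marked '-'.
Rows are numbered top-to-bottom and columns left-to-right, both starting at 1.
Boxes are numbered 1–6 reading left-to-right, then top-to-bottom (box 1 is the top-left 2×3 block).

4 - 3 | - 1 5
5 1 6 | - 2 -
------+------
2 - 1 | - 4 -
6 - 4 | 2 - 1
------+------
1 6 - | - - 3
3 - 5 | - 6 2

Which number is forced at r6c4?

Cell r6c4 itself could take any of {1, 4} by direct elimination.
Consider where 1 can go in box 6.
r5c4 is out (row 5 already has a 1).
r5c5 is out (row 5 already has a 1).
So the only cell in box 6 that can hold 1 is r6c4.
Therefore r6c4 = 1.

1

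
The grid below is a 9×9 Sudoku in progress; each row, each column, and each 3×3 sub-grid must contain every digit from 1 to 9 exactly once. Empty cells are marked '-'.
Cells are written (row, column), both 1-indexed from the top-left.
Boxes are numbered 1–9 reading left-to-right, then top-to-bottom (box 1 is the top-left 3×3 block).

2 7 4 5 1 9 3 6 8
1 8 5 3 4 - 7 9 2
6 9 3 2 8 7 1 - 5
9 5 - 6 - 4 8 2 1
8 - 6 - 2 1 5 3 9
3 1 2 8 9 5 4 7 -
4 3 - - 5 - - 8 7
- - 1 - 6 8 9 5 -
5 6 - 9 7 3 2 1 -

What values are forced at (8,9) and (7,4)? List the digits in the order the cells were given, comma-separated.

3,1

For (8,9):
  Consider where 3 can go in box 9.
  (7,7) is out (row 7 already has a 3).
  (9,9) is out (row 9 already has a 3).
  So the only cell in box 9 that can hold 3 is (8,9).
  So (8,9) = 3.
For (7,4):
  Row 7 already contains {3, 4, 5, 7, 8}.
  Column 4 already contains {2, 3, 5, 6, 8, 9}.
  Its 3×3 block (box 8) already contains {3, 5, 6, 7, 8, 9}.
  The only value from 1–9 not eliminated is 1, so (7,4) = 1.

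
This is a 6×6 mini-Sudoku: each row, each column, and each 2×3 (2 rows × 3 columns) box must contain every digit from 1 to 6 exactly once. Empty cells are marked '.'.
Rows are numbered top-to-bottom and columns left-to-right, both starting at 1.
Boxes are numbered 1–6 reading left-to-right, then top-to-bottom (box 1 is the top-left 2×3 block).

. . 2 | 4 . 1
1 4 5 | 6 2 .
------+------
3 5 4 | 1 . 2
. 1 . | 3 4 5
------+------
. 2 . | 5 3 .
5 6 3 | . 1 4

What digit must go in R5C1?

4

Row 5 already contains {2, 3, 5}.
Column 1 already contains {1, 3, 5}.
Its 2×3 block (box 5) already contains {2, 3, 5, 6}.
The only value from 1–6 not eliminated is 4, so R5C1 = 4.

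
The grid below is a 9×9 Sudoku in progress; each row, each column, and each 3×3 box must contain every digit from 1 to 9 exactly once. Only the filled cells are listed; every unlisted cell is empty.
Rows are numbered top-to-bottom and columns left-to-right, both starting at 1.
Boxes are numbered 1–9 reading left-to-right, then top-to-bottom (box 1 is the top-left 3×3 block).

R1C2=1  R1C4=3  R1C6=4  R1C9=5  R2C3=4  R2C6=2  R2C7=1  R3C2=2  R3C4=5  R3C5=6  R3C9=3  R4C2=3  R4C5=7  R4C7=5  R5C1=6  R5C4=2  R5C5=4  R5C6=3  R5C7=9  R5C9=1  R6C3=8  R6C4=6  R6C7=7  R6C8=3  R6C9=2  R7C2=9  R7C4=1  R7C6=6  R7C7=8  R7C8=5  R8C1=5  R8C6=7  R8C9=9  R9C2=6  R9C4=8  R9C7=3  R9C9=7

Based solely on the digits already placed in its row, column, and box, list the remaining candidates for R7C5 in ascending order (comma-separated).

Row 7 already contains {1, 5, 6, 8, 9}.
Column 5 already contains {4, 6, 7}.
Its 3×3 block (box 8) already contains {1, 6, 7, 8}.
Removing those from 1–9 leaves {2, 3} as the candidates for R7C5.

2,3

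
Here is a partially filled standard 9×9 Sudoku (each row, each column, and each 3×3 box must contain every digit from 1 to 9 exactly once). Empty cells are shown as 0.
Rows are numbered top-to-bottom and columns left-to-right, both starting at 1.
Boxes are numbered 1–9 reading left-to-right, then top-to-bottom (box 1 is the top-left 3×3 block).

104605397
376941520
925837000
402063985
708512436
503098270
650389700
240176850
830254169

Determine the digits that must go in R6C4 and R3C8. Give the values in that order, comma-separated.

For R6C4:
  Row 6 already contains {2, 3, 5, 7, 8, 9}.
  Column 4 already contains {1, 2, 3, 5, 6, 8, 9}.
  Its 3×3 block (box 5) already contains {1, 2, 3, 5, 6, 8, 9}.
  The only value from 1–9 not eliminated is 4, so R6C4 = 4.
For R3C8:
  Consider where 1 can go in column 8.
  R7C8 is out (box 9 already has a 1).
  So the only cell in column 8 that can hold 1 is R3C8.
  So R3C8 = 1.

4,1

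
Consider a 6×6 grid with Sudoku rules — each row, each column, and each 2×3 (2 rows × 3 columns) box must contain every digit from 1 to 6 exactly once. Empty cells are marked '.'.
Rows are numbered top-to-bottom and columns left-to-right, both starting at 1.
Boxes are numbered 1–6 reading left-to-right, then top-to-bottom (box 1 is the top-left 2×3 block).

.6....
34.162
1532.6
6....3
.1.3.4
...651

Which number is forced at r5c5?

2

Row 5 already contains {1, 3, 4}.
Column 5 already contains {5, 6}.
Its 2×3 block (box 6) already contains {1, 3, 4, 5, 6}.
The only value from 1–6 not eliminated is 2, so r5c5 = 2.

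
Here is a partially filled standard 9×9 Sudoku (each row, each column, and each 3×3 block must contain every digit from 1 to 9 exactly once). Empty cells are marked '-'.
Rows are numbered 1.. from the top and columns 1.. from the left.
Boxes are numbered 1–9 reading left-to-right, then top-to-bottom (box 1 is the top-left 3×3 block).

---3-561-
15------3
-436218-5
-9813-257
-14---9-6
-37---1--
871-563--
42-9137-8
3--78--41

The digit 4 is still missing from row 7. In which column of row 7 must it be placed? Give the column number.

Consider where 4 can go in row 7.
row 7, column 8 is out (column 8 already has a 4).
row 7, column 9 is out (box 9 already has a 4).
So the only cell in row 7 that can hold 4 is row 7, column 4.
That is column 4.

4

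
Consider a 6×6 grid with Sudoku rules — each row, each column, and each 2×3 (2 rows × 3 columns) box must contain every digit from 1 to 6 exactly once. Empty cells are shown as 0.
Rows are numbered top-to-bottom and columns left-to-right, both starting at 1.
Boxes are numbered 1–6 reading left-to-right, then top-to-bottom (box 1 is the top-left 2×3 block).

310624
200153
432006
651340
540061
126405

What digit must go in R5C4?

2

Row 5 already contains {1, 4, 5, 6}.
Column 4 already contains {1, 3, 4, 6}.
Its 2×3 block (box 6) already contains {1, 4, 5, 6}.
The only value from 1–6 not eliminated is 2, so R5C4 = 2.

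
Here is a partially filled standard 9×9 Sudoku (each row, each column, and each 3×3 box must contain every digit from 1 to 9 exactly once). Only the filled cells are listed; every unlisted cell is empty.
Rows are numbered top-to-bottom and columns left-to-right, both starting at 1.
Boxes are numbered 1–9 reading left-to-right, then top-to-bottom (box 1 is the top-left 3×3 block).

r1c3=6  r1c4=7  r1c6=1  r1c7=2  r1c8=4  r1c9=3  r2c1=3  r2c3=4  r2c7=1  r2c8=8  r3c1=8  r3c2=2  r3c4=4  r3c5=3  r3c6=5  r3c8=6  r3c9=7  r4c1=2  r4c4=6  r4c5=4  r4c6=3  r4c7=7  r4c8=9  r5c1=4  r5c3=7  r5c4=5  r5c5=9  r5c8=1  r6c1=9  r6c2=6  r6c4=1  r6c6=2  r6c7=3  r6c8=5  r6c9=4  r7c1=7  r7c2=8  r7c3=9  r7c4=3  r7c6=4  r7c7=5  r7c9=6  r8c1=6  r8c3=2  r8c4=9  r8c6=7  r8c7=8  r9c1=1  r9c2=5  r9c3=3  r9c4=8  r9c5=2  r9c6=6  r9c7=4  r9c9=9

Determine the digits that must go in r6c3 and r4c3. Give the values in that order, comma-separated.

For r6c3:
  Row 6 already contains {1, 2, 3, 4, 5, 6, 9}.
  Column 3 already contains {2, 3, 4, 6, 7, 9}.
  Its 3×3 block (box 4) already contains {2, 4, 6, 7, 9}.
  The only value from 1–9 not eliminated is 8, so r6c3 = 8.
For r4c3:
  Consider where 5 can go in column 3.
  r3c3 is out (row 3 already has a 5).
  r6c3 is out (row 6 already has a 5).
  So the only cell in column 3 that can hold 5 is r4c3.
  So r4c3 = 5.

8,5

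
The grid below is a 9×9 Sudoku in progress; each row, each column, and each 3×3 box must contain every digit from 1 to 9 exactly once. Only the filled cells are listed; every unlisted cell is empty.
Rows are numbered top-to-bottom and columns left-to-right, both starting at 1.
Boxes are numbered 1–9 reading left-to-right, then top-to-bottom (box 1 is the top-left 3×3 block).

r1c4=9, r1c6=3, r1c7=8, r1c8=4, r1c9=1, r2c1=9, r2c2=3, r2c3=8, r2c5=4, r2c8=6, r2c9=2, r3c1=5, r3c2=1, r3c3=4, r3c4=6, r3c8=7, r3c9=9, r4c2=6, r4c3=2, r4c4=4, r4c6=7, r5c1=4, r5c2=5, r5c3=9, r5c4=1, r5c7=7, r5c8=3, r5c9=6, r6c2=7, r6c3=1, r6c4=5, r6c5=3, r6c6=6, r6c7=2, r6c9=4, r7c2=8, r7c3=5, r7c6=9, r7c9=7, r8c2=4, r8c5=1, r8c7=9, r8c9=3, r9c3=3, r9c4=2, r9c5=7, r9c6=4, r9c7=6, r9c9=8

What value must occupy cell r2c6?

Cell r2c6 itself could take any of {1, 5} by direct elimination.
Consider where 1 can go in row 2.
r2c4 is out (column 4 already has a 1).
r2c7 is out (box 3 already has a 1).
So the only cell in row 2 that can hold 1 is r2c6.
Therefore r2c6 = 1.

1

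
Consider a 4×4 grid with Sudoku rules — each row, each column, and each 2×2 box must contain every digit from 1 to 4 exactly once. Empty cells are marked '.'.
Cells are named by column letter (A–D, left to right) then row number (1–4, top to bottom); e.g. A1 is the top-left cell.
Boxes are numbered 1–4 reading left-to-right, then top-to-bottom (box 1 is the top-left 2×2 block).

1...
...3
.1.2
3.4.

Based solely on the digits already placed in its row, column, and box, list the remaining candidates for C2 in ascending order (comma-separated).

Row 2 already contains {3}.
Column C already contains {4}.
Its 2×2 block (box 2) already contains {3}.
Removing those from 1–4 leaves {1, 2} as the candidates for C2.

1,2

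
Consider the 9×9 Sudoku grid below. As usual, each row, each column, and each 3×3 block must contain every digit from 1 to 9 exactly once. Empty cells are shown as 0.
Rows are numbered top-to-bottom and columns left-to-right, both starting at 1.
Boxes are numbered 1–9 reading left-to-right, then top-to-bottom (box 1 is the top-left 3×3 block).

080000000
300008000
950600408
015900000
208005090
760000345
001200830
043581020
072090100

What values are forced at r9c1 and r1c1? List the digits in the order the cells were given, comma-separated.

For r9c1:
  Consider where 8 can go in column 1.
  r1c1 is out (row 1 already has a 8).
  r4c1 is out (box 4 already has a 8).
  r7c1 is out (row 7 already has a 8).
  r8c1 is out (row 8 already has a 8).
  So the only cell in column 1 that can hold 8 is r9c1.
  So r9c1 = 8.
For r1c1:
  Consider where 1 can go in box 1.
  r1c3 is out (column 3 already has a 1).
  r2c2 is out (column 2 already has a 1).
  r2c3 is out (column 3 already has a 1).
  r3c3 is out (column 3 already has a 1).
  So the only cell in box 1 that can hold 1 is r1c1.
  So r1c1 = 1.

8,1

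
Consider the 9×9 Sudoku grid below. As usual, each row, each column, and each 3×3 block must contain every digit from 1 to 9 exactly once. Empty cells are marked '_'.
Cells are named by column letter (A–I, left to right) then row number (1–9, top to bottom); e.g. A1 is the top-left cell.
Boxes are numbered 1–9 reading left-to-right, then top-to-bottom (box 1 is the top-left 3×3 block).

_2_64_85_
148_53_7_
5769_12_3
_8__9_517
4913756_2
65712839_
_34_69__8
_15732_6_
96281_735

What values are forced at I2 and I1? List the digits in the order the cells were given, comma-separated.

6,1

For I2:
  Consider where 6 can go in box 3.
  I1 is out (row 1 already has a 6).
  G2 is out (column G already has a 6).
  H3 is out (row 3 already has a 6).
  So the only cell in box 3 that can hold 6 is I2.
  So I2 = 6.
For I1:
  Consider where 1 can go in row 1.
  A1 is out (column A already has a 1).
  C1 is out (column C already has a 1).
  F1 is out (column F already has a 1).
  So the only cell in row 1 that can hold 1 is I1.
  So I1 = 1.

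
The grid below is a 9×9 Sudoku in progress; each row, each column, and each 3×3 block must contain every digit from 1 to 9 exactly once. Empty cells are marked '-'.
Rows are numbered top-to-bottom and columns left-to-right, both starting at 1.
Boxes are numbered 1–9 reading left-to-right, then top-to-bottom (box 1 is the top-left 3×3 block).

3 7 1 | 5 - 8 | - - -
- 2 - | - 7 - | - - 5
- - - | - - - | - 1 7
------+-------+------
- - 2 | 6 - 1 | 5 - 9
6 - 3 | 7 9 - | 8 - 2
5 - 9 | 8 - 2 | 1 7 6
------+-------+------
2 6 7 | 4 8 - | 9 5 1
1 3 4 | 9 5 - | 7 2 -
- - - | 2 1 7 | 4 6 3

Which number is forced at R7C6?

3

Row 7 already contains {1, 2, 4, 5, 6, 7, 8, 9}.
Column 6 already contains {1, 2, 7, 8}.
Its 3×3 block (box 8) already contains {1, 2, 4, 5, 7, 8, 9}.
The only value from 1–9 not eliminated is 3, so R7C6 = 3.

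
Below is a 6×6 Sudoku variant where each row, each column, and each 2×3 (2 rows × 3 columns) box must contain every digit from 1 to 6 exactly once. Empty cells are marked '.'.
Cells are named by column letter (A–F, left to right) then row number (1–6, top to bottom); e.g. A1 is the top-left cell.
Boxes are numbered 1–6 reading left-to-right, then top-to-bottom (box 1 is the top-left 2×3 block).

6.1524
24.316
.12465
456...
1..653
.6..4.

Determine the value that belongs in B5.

2

Row 5 already contains {1, 3, 5, 6}.
Column B already contains {1, 4, 5, 6}.
Its 2×3 block (box 5) already contains {1, 6}.
The only value from 1–6 not eliminated is 2, so B5 = 2.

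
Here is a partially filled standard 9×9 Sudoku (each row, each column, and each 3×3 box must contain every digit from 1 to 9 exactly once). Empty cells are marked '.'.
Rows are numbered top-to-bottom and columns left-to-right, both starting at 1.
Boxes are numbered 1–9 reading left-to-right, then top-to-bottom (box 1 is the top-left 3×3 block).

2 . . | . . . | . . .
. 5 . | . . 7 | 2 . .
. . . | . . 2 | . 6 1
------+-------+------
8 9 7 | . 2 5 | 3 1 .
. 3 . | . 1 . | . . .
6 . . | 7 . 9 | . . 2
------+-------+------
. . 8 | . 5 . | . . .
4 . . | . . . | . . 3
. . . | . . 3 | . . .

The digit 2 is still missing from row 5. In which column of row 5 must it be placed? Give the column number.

Consider where 2 can go in row 5.
R5C1 is out (column 1 already has a 2). R5C4 is out (box 5 already has a 2). R5C6 is out (column 6 already has a 2). R5C7 is out (column 7 already has a 2). The remaining empty cells in row 5 are similarly blocked.
So the only cell in row 5 that can hold 2 is R5C3.
That is column 3.

3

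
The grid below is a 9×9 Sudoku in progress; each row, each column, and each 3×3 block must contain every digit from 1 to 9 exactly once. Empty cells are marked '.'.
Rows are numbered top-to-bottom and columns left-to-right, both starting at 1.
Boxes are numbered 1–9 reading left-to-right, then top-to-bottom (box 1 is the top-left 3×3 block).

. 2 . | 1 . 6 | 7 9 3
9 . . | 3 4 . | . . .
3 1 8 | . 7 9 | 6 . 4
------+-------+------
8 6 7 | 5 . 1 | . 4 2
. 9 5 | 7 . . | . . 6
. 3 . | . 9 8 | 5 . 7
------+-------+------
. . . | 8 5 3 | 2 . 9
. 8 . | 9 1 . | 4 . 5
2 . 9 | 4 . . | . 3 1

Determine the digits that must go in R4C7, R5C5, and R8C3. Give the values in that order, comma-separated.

For R4C7:
  Consider where 9 can go in row 4.
  R4C5 is out (column 5 already has a 9).
  So the only cell in row 4 that can hold 9 is R4C7.
  So R4C7 = 9.
For R5C5:
  Consider where 2 can go in column 5.
  R1C5 is out (row 1 already has a 2).
  R4C5 is out (row 4 already has a 2).
  R9C5 is out (row 9 already has a 2).
  So the only cell in column 5 that can hold 2 is R5C5.
  So R5C5 = 2.
For R8C3:
  Consider where 3 can go in column 3.
  R1C3 is out (row 1 already has a 3).
  R2C3 is out (row 2 already has a 3).
  R6C3 is out (row 6 already has a 3).
  R7C3 is out (row 7 already has a 3).
  So the only cell in column 3 that can hold 3 is R8C3.
  So R8C3 = 3.

9,2,3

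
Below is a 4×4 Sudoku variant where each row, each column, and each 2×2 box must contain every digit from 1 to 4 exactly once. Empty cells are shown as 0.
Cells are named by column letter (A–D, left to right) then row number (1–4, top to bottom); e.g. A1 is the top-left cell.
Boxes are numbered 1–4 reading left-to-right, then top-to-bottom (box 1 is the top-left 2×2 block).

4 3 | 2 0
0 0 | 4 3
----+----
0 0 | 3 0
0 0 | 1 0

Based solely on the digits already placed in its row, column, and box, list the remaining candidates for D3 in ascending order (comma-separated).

2,4

Row 3 already contains {3}.
Column D already contains {3}.
Its 2×2 block (box 4) already contains {1, 3}.
Removing those from 1–4 leaves {2, 4} as the candidates for D3.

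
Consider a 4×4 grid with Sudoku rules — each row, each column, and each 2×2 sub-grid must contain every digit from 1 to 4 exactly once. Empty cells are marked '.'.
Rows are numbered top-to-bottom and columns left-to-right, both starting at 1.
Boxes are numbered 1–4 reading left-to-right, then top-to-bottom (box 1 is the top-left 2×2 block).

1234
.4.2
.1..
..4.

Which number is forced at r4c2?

3

Row 4 already contains {4}.
Column 2 already contains {1, 2, 4}.
Its 2×2 block (box 3) already contains {1}.
The only value from 1–4 not eliminated is 3, so r4c2 = 3.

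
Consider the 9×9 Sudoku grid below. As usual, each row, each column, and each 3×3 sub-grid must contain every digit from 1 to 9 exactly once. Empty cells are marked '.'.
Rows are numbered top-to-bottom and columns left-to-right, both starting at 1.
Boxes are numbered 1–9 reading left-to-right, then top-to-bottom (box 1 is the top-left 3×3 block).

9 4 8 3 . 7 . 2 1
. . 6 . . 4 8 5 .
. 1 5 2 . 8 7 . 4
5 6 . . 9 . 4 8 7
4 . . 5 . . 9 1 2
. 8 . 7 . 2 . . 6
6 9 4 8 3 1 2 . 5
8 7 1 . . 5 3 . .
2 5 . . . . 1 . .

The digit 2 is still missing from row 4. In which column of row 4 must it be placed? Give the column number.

Consider where 2 can go in row 4.
R4C4 is out (column 4 already has a 2).
R4C6 is out (column 6 already has a 2).
So the only cell in row 4 that can hold 2 is R4C3.
That is column 3.

3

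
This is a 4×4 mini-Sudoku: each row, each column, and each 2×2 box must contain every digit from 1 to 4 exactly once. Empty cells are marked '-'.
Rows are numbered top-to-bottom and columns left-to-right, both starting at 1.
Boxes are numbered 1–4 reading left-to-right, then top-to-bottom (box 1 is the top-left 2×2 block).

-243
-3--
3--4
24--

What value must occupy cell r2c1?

4

Cell r2c1 itself could take any of {1, 4} by direct elimination.
Consider where 4 can go in box 1.
r1c1 is out (row 1 already has a 4).
So the only cell in box 1 that can hold 4 is r2c1.
Therefore r2c1 = 4.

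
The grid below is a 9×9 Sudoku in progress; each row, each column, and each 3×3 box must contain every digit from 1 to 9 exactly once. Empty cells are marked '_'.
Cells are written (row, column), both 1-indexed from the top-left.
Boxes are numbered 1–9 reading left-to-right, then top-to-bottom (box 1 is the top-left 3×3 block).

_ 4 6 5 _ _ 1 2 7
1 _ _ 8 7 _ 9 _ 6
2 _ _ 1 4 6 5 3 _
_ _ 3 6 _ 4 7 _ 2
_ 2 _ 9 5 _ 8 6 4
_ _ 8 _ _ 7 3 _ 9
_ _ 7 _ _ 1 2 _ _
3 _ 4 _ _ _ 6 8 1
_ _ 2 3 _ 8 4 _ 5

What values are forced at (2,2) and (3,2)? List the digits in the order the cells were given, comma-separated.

3,7

For (2,2):
  Consider where 3 can go in box 1.
  (1,1) is out (column 1 already has a 3).
  (2,3) is out (column 3 already has a 3).
  (3,2) is out (row 3 already has a 3).
  (3,3) is out (row 3 already has a 3).
  So the only cell in box 1 that can hold 3 is (2,2).
  So (2,2) = 3.
For (3,2):
  Consider where 7 can go in column 2.
  (2,2) is out (row 2 already has a 7). (4,2) is out (row 4 already has a 7). (6,2) is out (row 6 already has a 7). (7,2) is out (row 7 already has a 7). The remaining empty cells in column 2 are similarly blocked.
  So the only cell in column 2 that can hold 7 is (3,2).
  So (3,2) = 7.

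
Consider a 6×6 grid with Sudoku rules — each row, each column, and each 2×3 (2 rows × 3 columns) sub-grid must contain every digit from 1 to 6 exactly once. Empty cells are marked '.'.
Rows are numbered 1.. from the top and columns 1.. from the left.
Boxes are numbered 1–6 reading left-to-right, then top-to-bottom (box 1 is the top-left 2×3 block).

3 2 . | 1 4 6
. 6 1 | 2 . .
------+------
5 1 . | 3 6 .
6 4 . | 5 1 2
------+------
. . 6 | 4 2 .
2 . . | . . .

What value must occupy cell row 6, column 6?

1

Cell row 6, column 6 itself could take any of {1, 3, 5} by direct elimination.
Consider where 1 can go in row 6.
row 6, column 2 is out (column 2 already has a 1).
row 6, column 3 is out (column 3 already has a 1).
row 6, column 4 is out (column 4 already has a 1).
row 6, column 5 is out (column 5 already has a 1).
So the only cell in row 6 that can hold 1 is row 6, column 6.
Therefore row 6, column 6 = 1.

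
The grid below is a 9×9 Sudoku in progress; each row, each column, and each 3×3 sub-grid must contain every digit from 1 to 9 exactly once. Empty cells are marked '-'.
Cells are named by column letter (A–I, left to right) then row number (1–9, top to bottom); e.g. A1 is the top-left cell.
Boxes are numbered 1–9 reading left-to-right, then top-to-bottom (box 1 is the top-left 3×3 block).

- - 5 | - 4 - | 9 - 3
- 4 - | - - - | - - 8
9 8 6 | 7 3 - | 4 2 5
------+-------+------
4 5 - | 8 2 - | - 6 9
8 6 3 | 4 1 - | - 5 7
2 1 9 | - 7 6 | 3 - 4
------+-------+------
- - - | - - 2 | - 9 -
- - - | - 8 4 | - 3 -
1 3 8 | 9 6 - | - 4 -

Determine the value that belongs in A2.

3

Cell A2 itself could take any of {3, 7} by direct elimination.
Consider where 3 can go in row 2.
C2 is out (column C already has a 3). D2 is out (box 2 already has a 3). E2 is out (column E already has a 3). F2 is out (box 2 already has a 3). The remaining empty cells in row 2 are similarly blocked.
So the only cell in row 2 that can hold 3 is A2.
Therefore A2 = 3.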